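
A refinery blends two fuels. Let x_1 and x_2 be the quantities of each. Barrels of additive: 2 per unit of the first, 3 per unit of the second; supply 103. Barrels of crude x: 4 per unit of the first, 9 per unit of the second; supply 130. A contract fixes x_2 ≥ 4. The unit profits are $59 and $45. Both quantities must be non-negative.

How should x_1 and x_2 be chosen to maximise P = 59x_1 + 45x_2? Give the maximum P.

x_1 = 47/2, x_2 = 4, maximum P = 3133/2

Vertices and P = 59x_1 + 45x_2:
  (0, 130/9) → P = 650
  (0, 4) → P = 180
  (47/2, 4) → P = 3133/2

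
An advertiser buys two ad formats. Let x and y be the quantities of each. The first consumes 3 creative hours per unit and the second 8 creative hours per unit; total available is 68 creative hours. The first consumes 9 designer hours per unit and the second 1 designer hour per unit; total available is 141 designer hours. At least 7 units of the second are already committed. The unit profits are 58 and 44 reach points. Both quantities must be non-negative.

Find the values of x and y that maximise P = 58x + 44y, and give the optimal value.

x = 4, y = 7, maximum P = 540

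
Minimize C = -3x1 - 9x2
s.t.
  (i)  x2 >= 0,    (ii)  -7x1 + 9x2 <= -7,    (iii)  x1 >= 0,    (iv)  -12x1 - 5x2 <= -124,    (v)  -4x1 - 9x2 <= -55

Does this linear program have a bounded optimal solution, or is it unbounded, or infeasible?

unbounded

From the feasible point (55/4, 0), moving in the direction (1, 0) keeps every constraint satisfied while C decreases without bound.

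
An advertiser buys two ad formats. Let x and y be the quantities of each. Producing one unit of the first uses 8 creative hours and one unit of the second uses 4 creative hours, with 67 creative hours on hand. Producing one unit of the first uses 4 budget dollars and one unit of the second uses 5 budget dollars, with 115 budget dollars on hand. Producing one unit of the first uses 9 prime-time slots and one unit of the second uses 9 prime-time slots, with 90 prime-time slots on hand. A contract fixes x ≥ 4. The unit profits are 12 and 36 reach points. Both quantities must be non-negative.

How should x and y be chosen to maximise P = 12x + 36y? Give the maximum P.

Corner points and P = 12x + 36y:
  (67/8, 0) → P = 201/2
  (4, 0) → P = 48
  (27/4, 13/4) → P = 198
  (4, 6) → P = 264

x = 4, y = 6, maximum P = 264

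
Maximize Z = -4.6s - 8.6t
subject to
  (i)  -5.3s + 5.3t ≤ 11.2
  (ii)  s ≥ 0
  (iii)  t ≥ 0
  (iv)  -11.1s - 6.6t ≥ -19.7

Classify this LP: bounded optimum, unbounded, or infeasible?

bounded optimum

Extreme points and Z = -4.6s - 8.6t:
  (0, 112/53) → Z = -4816/265
  (3049/9381, 22873/9381) → Z = -351222/15635
  (0, 0) → Z = 0
  (197/111, 0) → Z = -4531/555
The feasible region has finitely many vertices and no improving ray; the maximum is 0 at (0, 0).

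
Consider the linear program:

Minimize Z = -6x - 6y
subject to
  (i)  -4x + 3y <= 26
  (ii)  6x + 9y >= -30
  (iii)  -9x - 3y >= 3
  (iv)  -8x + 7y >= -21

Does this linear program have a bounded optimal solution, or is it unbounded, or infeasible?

bounded optimum

Extreme points and Z = -6x - 6y:
  (-6, 2/3) → Z = 32
  (-29/13, 74/13) → Z = -270/13
  (-7/38, -61/19) → Z = 387/19
  (14/29, -71/29) → Z = 342/29
The feasible region has finitely many vertices and no improving ray; the minimum is -270/13 at (-29/13, 74/13).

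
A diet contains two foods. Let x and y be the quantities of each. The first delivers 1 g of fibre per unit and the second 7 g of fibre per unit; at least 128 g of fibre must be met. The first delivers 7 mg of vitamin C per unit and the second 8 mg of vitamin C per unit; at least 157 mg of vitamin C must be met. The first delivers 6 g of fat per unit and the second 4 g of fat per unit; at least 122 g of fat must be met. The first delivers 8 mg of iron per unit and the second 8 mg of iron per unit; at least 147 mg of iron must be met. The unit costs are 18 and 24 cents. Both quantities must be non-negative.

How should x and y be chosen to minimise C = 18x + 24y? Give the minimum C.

Corner points and C = 18x + 24y:
  (0, 61/2) → C = 732
  (128, 0) → C = 2304
  (9, 17) → C = 570
The feasible region is unbounded (it extends along (0, 1), (1, 0)), but C strictly increases along every unbounded feasible direction, so there is no improving ray and the minimum is attained at a vertex.

The binding constraints are x + 7y = 128 and 6x + 4y = 122.
Solving simultaneously gives x = 9, y = 17.

x = 9, y = 17, minimum C = 570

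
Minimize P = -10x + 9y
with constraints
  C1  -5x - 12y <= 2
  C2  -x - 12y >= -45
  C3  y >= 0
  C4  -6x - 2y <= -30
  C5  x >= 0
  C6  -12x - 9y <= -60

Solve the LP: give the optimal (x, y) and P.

x = 45, y = 0, minimum P = -450

Corner points and P = -10x + 9y:
  (45, 0) → P = -450
  (27/7, 24/7) → P = -54/7
  (5, 0) → P = -50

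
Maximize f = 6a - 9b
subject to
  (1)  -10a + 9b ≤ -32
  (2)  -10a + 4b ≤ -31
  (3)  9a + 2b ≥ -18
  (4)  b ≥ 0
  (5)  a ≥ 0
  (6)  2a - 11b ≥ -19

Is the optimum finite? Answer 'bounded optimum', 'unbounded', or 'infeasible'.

From the feasible point (16/5, 0), moving in the direction (11, 2) keeps every constraint satisfied while f increases without bound.

unbounded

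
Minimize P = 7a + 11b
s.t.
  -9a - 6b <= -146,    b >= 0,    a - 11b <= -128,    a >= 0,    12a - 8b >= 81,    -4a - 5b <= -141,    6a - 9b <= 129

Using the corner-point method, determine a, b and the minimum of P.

Extreme points and P = 7a + 11b:
  (911/49, 653/49) → P = 13560/49
  (857/19, 299/19) → P = 9288/19
  (1533/92, 342/23) → P = 25779/92
The feasible region is unbounded (it extends along (3, 2), (2, 3)), but P strictly increases along every unbounded feasible direction, so there is no improving ray and the minimum is attained at a vertex.

The binding constraints are a - 11b = -128 and -4a - 5b = -141.
Solving simultaneously gives a = 911/49, b = 653/49.

a = 911/49, b = 653/49, minimum P = 13560/49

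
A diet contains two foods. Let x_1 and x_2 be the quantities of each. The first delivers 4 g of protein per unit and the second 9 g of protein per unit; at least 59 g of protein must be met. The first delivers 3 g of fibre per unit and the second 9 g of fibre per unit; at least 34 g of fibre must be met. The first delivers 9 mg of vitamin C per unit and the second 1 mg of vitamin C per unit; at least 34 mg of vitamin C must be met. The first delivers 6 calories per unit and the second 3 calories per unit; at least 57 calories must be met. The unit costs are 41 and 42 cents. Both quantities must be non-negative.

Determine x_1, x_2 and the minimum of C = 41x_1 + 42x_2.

Vertices and C = 41x_1 + 42x_2:
  (0, 34) → C = 1428
  (59/4, 0) → C = 2419/4
  (8, 3) → C = 454
  (15/7, 103/7) → C = 4941/7
The feasible region is unbounded (it extends along (0, 1), (1, 0)), but C strictly increases along every unbounded feasible direction, so there is no improving ray and the minimum is attained at a vertex.

At the optimal vertex, 4x_1 + 9x_2 = 59 and 6x_1 + 3x_2 = 57.
Solving simultaneously gives x_1 = 8, x_2 = 3.

x_1 = 8, x_2 = 3, minimum C = 454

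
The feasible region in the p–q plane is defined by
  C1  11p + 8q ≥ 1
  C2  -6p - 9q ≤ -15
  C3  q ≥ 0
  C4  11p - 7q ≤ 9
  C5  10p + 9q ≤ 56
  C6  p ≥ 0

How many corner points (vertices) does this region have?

Pairwise boundary intersections that survive every other constraint:
  (62/47, 37/47)
  (0, 5/3)
  (473/169, 526/169)
  (0, 56/9)

4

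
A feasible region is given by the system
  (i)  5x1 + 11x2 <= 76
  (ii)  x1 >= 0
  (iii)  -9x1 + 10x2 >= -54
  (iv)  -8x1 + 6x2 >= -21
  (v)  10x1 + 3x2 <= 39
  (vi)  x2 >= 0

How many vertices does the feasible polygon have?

Pairwise boundary intersections that survive every other constraint:
  (0, 76/11)
  (201/95, 113/19)
  (0, 0)
  (99/28, 17/14)
  (21/8, 0)

5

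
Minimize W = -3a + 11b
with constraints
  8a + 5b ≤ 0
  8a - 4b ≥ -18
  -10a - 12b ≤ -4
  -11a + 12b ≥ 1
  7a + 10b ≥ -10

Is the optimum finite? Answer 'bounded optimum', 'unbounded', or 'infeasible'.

Vertices and W = -3a + 11b:
  (-5/4, 2) → W = 103/4
  (-10/23, 16/23) → W = 206/23
  (-25/17, 53/34) → W = 733/34
The feasible region has finitely many vertices and no improving ray; the minimum is 206/23 at (-10/23, 16/23).

bounded optimum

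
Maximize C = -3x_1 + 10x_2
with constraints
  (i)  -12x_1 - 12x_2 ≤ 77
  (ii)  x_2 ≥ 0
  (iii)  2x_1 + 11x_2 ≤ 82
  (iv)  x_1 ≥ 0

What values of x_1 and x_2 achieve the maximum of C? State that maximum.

Vertices and C = -3x_1 + 10x_2:
  (41, 0) → C = -123
  (0, 0) → C = 0
  (0, 82/11) → C = 820/11

At the optimal vertex, 2x_1 + 11x_2 = 82 and x_1 = 0.
Solving simultaneously gives x_1 = 0, x_2 = 82/11.

x_1 = 0, x_2 = 82/11, maximum C = 820/11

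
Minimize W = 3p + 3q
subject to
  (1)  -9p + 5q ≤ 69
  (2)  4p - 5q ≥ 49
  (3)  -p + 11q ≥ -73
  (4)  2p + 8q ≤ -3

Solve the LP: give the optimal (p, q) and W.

p = 58/13, q = -81/13, minimum W = -69/13

Extreme points and W = 3p + 3q:
  (58/13, -81/13) → W = -69/13
  (377/42, -55/21) → W = 267/14
  (551/30, -149/30) → W = 201/5

The optimum lies where 4p - 5q = 49 and -p + 11q = -73.
Solving simultaneously gives p = 58/13, q = -81/13.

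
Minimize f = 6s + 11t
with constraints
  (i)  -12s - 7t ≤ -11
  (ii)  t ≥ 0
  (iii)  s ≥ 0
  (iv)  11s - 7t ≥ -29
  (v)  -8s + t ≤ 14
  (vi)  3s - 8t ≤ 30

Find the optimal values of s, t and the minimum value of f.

Corner points and f = 6s + 11t:
  (11/12, 0) → f = 11/2
  (0, 11/7) → f = 121/7
  (10, 0) → f = 60
  (0, 29/7) → f = 319/7
The feasible region is unbounded (it extends along (8, 3), (7, 11)), but f strictly increases along every unbounded feasible direction, so there is no improving ray and the minimum is attained at a vertex.

s = 11/12, t = 0, minimum f = 11/2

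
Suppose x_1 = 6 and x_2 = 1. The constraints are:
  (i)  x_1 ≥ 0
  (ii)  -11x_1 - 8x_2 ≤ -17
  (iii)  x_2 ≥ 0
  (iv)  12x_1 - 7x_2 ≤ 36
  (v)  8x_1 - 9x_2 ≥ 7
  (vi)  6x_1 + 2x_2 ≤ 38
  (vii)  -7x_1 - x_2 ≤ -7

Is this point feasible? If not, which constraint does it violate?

not feasible — violates (iv)

Constraint (iv): 12x_1 - 7x_2 = 65, which is not ≤ 36. All other constraints are satisfied.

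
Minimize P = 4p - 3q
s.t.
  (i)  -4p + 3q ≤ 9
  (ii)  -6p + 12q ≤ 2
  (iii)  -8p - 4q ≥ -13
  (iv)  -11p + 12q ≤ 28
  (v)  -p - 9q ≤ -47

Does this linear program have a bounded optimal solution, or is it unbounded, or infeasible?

infeasible

The boundaries -4p + 3q = 9 and -6p + 12q = 2 meet at (-17/5, -23/15), but that point violates -p - 9q ≤ -47. Every candidate vertex is excluded by some other constraint, so the feasible region is empty.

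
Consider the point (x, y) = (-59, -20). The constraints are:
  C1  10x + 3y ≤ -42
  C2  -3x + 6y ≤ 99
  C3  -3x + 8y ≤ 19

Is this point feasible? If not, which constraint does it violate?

feasible

C1: -650 ≤ -42 ✓
C2: 57 ≤ 99 ✓
C3: 17 ≤ 19 ✓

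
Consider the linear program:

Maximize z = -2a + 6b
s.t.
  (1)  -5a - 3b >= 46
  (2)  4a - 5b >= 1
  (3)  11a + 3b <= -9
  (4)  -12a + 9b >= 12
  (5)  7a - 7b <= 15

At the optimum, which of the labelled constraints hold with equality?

Vertices and z = -2a + 6b:
  (-227/37, -189/37) → z = -680/37
  (-50/9, -164/27) → z = -76/3
  (-73/7, -88/7) → z = -382/7
The feasible region is unbounded (it extends along (-5, -4), (-1, -1)), but z strictly decreases along every unbounded feasible direction, so there is no improving ray and the maximum is attained at a vertex.

The maximum is at (-227/37, -189/37). Substituting into each constraint, equality holds for (1) and (2); the remaining constraints have slack.

(1) and (2)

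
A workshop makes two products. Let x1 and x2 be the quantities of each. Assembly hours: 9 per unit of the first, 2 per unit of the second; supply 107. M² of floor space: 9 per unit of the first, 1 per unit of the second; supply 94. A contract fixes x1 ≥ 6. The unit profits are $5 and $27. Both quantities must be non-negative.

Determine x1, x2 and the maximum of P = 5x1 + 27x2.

Vertices and P = 5x1 + 27x2:
  (94/9, 0) → P = 470/9
  (6, 0) → P = 30
  (9, 13) → P = 396
  (6, 53/2) → P = 1491/2

At the optimal vertex, 9x1 + 2x2 = 107 and x1 = 6.
Solving simultaneously gives x1 = 6, x2 = 53/2.

x1 = 6, x2 = 53/2, maximum P = 1491/2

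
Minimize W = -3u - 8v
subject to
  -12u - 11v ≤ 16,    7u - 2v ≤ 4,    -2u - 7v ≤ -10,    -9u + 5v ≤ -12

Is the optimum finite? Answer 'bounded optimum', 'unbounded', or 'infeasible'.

infeasible

The boundaries -12u - 11v = 16 and -2u - 7v = -10 meet at (-111/31, 76/31), but that point violates -9u + 5v ≤ -12. Every candidate vertex is excluded by some other constraint, so the feasible region is empty.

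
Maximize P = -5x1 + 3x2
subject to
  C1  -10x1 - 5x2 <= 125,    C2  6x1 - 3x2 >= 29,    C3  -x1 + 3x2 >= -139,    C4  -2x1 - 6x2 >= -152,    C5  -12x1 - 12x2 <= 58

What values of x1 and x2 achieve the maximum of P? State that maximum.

x1 = 15, x2 = 61/3, maximum P = -14

Feasible corners and P = -5x1 + 3x2:
  (15, 61/3) → P = -14
  (29/18, -58/9) → P = -493/18
  (215/2, -21/2) → P = -569
  (249/8, -863/24) → P = -527/2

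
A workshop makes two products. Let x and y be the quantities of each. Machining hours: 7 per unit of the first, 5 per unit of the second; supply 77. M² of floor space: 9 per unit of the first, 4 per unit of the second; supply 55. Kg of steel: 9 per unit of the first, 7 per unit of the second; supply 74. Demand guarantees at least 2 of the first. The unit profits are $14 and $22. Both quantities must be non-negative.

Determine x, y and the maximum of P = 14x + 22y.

Feasible corners and P = 14x + 22y:
  (55/9, 0) → P = 770/9
  (2, 0) → P = 28
  (89/27, 19/3) → P = 5008/27
  (2, 8) → P = 204

At the optimal vertex, 9x + 7y = 74 and x = 2.
Solving simultaneously gives x = 2, y = 8.

x = 2, y = 8, maximum P = 204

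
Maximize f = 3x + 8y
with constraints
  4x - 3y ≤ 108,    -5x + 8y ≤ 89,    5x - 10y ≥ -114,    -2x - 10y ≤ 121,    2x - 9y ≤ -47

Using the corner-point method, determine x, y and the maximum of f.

Vertices and f = 3x + 8y:
  (1422/25, 996/25) → f = 12234/25
  (371/10, 202/15) → f = 6571/30
  (11/5, 25/2) → f = 533/5
  (-425/29, 57/29) → f = -819/29

At the optimal vertex, 4x - 3y = 108 and 5x - 10y = -114.
Solving simultaneously gives x = 1422/25, y = 996/25.

x = 1422/25, y = 996/25, maximum f = 12234/25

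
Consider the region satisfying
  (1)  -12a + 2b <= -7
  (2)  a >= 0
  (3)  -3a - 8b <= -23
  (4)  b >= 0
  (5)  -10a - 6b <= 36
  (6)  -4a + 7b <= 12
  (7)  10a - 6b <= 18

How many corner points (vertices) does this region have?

3

Intersecting each pair of boundary lines and keeping only the points that satisfy every inequality leaves:
  (65/53, 128/53)
  (141/49, 88/49)
  (99/23, 96/23)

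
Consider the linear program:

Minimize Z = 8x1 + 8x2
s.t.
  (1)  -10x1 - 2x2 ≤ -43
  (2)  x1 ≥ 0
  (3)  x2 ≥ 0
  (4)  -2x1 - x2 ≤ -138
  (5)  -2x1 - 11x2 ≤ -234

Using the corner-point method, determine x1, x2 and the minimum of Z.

Corner points and Z = 8x1 + 8x2:
  (0, 138) → Z = 1104
  (117, 0) → Z = 936
  (321/5, 48/5) → Z = 2952/5
The feasible region is unbounded (it extends along (0, 1), (1, 0)), but Z strictly increases along every unbounded feasible direction, so there is no improving ray and the minimum is attained at a vertex.

The binding constraints are -2x1 - x2 = -138 and -2x1 - 11x2 = -234.
Solving simultaneously gives x1 = 321/5, x2 = 48/5.

x1 = 321/5, x2 = 48/5, minimum Z = 2952/5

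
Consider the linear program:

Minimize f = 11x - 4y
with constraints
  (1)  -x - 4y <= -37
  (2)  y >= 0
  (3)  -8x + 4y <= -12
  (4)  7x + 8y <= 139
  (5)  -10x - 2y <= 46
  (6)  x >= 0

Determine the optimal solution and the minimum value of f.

At the optimal vertex, -x - 4y = -37 and -8x + 4y = -12.
Solving simultaneously gives x = 49/9, y = 71/9.

x = 49/9, y = 71/9, minimum f = 85/3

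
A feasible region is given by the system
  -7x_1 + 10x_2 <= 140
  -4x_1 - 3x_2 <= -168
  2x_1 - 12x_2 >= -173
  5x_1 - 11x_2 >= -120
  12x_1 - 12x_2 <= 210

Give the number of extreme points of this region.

3

Intersecting each pair of boundary lines and keeping only the points that satisfy every inequality leaves:
  (499/18, 514/27)
  (63/2, 14)
  (383/10, 104/5)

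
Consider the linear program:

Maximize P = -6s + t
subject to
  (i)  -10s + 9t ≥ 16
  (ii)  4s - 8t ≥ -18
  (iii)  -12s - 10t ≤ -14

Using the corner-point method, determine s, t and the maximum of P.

s = -1/2, t = 2, maximum P = 5

Vertices and P = -6s + t:
  (17/22, 29/11) → P = -2
  (-17/104, 83/52) → P = 67/26
  (-1/2, 2) → P = 5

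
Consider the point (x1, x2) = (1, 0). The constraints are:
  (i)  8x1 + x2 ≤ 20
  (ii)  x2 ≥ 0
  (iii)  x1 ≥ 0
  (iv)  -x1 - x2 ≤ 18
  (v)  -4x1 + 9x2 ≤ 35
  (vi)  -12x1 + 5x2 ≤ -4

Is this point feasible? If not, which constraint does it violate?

feasible

(i): 8 ≤ 20 ✓
(ii): 0 ≥ 0 ✓
(iii): 1 ≥ 0 ✓
(iv): -1 ≤ 18 ✓
(v): -4 ≤ 35 ✓
(vi): -12 ≤ -4 ✓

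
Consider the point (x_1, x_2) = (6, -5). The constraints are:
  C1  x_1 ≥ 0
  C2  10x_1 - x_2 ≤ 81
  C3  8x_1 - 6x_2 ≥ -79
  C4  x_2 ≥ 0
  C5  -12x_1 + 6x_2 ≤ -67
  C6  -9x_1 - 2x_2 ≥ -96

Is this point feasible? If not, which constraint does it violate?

Constraint C4: x_2 = -5, which is not ≥ 0. All other constraints are satisfied.

not feasible — violates C4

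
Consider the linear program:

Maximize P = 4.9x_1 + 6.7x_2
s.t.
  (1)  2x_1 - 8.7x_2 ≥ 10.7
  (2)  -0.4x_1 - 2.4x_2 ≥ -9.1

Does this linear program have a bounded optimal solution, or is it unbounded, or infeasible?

unbounded

From the feasible point (1165/92, 116/69), moving in the direction (2.4, -0.4) keeps every constraint satisfied while P increases without bound.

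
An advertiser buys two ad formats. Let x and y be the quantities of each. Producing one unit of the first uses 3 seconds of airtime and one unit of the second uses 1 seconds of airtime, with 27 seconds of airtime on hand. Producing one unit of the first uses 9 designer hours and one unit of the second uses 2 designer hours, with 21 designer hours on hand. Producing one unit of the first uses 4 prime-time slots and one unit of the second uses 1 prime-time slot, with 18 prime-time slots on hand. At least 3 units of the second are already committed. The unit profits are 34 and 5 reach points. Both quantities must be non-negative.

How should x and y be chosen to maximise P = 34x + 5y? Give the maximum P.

x = 5/3, y = 3, maximum P = 215/3

Vertices and P = 34x + 5y:
  (0, 21/2) → P = 105/2
  (0, 3) → P = 15
  (5/3, 3) → P = 215/3

At the optimal vertex, 9x + 2y = 21 and y = 3.
Solving simultaneously gives x = 5/3, y = 3.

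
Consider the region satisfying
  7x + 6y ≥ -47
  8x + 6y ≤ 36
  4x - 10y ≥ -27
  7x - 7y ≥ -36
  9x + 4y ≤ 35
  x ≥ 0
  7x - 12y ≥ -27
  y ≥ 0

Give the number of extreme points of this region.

Of the 28 pairwise boundary intersections, those satisfying every inequality are:
  (3, 2)
  (45/23, 78/23)
  (35/9, 0)
  (0, 9/4)
  (0, 0)

5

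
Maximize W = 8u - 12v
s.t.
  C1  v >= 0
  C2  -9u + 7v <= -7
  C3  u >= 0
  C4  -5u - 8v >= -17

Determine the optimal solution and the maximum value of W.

u = 17/5, v = 0, maximum W = 136/5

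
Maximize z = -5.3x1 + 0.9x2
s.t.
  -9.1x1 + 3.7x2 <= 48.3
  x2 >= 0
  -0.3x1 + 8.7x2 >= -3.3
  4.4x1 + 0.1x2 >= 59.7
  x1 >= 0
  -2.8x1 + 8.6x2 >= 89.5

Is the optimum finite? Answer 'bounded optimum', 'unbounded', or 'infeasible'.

Feasible corners and z = -5.3x1 + 0.9x2:
  (7202/573, 25193/573) → z = -154969/5730
  (50447/3812, 14024/953) → z = -2168827/38120
The feasible region has finitely many vertices and no improving ray; the maximum is -154969/5730 at (7202/573, 25193/573).

bounded optimum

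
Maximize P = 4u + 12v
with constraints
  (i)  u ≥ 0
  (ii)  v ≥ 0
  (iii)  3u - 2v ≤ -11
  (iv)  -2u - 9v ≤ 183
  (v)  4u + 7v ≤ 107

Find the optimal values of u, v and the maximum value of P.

Vertices and P = 4u + 12v:
  (0, 11/2) → P = 66
  (0, 107/7) → P = 1284/7
  (137/29, 365/29) → P = 4928/29

u = 0, v = 107/7, maximum P = 1284/7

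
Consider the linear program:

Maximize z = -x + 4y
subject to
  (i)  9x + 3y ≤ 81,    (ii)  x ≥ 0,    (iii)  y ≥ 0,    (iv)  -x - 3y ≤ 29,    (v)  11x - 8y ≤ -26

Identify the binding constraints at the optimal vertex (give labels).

(i) and (ii)

Feasible corners and z = -x + 4y:
  (0, 27) → z = 108
  (38/7, 75/7) → z = 262/7
  (0, 13/4) → z = 13

The maximum is at (0, 27). Substituting into each constraint, equality holds for (i) and (ii); the remaining constraints have slack.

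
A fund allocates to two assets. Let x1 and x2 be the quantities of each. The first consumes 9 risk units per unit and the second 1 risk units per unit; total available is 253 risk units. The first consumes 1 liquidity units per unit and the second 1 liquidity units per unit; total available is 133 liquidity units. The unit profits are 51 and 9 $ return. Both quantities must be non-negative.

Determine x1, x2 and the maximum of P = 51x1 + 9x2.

Vertices and P = 51x1 + 9x2:
  (0, 0) → P = 0
  (0, 133) → P = 1197
  (253/9, 0) → P = 4301/3
  (15, 118) → P = 1827

The optimum lies where 9x1 + x2 = 253 and x1 + x2 = 133.
Solving simultaneously gives x1 = 15, x2 = 118.

x1 = 15, x2 = 118, maximum P = 1827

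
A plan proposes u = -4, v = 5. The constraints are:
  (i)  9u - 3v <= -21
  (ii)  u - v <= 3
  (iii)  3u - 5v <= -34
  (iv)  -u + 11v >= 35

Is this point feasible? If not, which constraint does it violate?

feasible

(i): -51 ≤ -21 ✓
(ii): -9 ≤ 3 ✓
(iii): -37 ≤ -34 ✓
(iv): 59 ≥ 35 ✓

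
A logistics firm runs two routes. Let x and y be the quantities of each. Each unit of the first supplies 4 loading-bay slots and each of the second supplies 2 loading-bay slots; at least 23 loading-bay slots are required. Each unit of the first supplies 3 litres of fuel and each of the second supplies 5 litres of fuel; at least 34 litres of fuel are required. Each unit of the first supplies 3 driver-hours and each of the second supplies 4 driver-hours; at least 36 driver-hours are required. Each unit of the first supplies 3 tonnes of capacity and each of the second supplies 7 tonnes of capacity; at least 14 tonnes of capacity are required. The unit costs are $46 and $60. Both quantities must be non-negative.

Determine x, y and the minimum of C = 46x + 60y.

Corner points and C = 46x + 60y:
  (0, 23/2) → C = 690
  (12, 0) → C = 552
  (2, 15/2) → C = 542
The feasible region is unbounded (it extends along (0, 1), (1, 0)), but C strictly increases along every unbounded feasible direction, so there is no improving ray and the minimum is attained at a vertex.

x = 2, y = 15/2, minimum C = 542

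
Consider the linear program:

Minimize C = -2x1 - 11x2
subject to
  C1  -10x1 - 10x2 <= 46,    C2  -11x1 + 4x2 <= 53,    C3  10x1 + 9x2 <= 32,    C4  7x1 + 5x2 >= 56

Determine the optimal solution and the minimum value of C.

The binding constraints are 10x1 + 9x2 = 32 and 7x1 + 5x2 = 56.
Solving simultaneously gives x1 = 344/13, x2 = -336/13.

x1 = 344/13, x2 = -336/13, minimum C = 3008/13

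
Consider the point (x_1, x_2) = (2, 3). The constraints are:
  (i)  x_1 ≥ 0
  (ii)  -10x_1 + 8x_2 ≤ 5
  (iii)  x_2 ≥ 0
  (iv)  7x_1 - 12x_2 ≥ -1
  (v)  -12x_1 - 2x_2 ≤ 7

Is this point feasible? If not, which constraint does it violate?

not feasible — violates (iv)

Constraint (iv): 7x_1 - 12x_2 = -22, which is not ≥ -1. All other constraints are satisfied.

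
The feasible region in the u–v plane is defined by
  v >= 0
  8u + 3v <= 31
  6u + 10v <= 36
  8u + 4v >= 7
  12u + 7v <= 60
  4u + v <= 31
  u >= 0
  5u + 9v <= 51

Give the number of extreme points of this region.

5

The feasible vertices (each the meet of two boundaries and inside every other half-plane) are:
  (31/8, 0)
  (7/8, 0)
  (101/31, 51/31)
  (0, 18/5)
  (0, 7/4)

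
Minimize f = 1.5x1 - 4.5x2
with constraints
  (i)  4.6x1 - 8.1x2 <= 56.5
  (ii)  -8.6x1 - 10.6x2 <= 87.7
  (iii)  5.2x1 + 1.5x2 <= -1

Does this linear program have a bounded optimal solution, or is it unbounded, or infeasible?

From the feasible point (-11147/11842, -44466/5921), moving in the direction (-1.5, 5.2) keeps every constraint satisfied while f decreases without bound.

unbounded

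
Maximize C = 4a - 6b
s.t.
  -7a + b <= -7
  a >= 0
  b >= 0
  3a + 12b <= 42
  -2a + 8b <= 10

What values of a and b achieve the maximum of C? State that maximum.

a = 14, b = 0, maximum C = 56

Vertices and C = 4a - 6b:
  (1, 0) → C = 4
  (11/9, 14/9) → C = -40/9
  (14, 0) → C = 56
  (9/2, 19/8) → C = 15/4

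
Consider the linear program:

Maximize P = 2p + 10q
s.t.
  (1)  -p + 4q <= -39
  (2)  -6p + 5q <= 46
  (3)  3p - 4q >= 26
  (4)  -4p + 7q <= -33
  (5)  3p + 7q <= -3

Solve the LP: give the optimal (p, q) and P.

Corner points and P = 2p + 10q:
  (-13/2, -91/8) → P = -507/4
  (261/19, -120/19) → P = -678/19
  (-314/9, -98/3) → P = -3568/9
The feasible region is unbounded (it extends along (-5, -6), (7, -3)), but P strictly decreases along every unbounded feasible direction, so there is no improving ray and the maximum is attained at a vertex.

p = 261/19, q = -120/19, maximum P = -678/19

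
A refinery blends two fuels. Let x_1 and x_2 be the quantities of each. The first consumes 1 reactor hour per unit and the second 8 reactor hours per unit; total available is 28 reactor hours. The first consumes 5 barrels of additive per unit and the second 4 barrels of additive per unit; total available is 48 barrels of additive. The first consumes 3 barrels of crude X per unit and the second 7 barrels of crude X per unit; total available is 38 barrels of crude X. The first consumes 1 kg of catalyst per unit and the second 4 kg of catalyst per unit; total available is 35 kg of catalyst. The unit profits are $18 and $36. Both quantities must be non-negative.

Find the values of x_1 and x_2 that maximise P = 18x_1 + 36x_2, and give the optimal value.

x_1 = 8, x_2 = 2, maximum P = 216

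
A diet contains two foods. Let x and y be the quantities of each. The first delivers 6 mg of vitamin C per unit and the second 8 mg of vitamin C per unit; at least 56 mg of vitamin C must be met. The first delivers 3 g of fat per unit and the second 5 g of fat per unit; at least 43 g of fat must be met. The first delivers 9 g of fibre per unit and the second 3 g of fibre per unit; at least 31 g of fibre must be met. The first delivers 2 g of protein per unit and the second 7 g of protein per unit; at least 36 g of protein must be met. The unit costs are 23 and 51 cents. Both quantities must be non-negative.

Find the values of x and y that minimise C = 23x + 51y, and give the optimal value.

x = 11, y = 2, minimum C = 355

Extreme points and C = 23x + 51y:
  (0, 31/3) → C = 527
  (18, 0) → C = 414
  (13/18, 49/6) → C = 3898/9
  (11, 2) → C = 355
The feasible region is unbounded (it extends along (0, 1), (1, 0)), but C strictly increases along every unbounded feasible direction, so there is no improving ray and the minimum is attained at a vertex.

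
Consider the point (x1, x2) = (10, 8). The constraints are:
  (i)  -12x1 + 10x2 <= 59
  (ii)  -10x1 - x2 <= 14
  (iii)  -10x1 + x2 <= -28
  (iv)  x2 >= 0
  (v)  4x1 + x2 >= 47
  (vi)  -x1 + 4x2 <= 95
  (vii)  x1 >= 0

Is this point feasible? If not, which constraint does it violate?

feasible

(i): -40 ≤ 59 ✓
(ii): -108 ≤ 14 ✓
(iii): -92 ≤ -28 ✓
(iv): 8 ≥ 0 ✓
(v): 48 ≥ 47 ✓
(vi): 22 ≤ 95 ✓
(vii): 10 ≥ 0 ✓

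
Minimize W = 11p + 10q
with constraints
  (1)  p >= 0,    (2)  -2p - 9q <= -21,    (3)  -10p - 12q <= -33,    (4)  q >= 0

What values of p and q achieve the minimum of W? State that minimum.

Feasible corners and W = 11p + 10q:
  (0, 11/4) → W = 55/2
  (15/22, 24/11) → W = 645/22
  (21/2, 0) → W = 231/2
The feasible region is unbounded (it extends along (0, 1), (1, 0)), but W strictly increases along every unbounded feasible direction, so there is no improving ray and the minimum is attained at a vertex.

p = 0, q = 11/4, minimum W = 55/2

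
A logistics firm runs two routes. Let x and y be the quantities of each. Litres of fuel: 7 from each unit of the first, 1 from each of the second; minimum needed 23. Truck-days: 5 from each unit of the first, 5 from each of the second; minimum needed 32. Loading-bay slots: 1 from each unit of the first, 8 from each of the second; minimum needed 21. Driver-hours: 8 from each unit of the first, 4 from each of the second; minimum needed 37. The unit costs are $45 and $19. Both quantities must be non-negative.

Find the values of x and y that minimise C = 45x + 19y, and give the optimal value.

Vertices and C = 45x + 19y:
  (0, 23) → C = 437
  (21, 0) → C = 945
  (11/4, 15/4) → C = 195
  (151/35, 73/35) → C = 8182/35
  (57/20, 71/20) → C = 1957/10
The feasible region is unbounded (it extends along (0, 1), (1, 0)), but C strictly increases along every unbounded feasible direction, so there is no improving ray and the minimum is attained at a vertex.

x = 11/4, y = 15/4, minimum C = 195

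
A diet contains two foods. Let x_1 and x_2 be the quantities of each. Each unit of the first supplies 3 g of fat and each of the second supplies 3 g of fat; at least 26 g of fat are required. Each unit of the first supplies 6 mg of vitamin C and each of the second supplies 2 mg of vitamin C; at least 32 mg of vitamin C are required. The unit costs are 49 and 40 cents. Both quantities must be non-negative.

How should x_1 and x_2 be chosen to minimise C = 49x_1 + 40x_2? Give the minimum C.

x_1 = 11/3, x_2 = 5, minimum C = 1139/3

Feasible corners and C = 49x_1 + 40x_2:
  (0, 16) → C = 640
  (26/3, 0) → C = 1274/3
  (11/3, 5) → C = 1139/3
The feasible region is unbounded (it extends along (0, 1), (1, 0)), but C strictly increases along every unbounded feasible direction, so there is no improving ray and the minimum is attained at a vertex.

At the optimal vertex, 3x_1 + 3x_2 = 26 and 6x_1 + 2x_2 = 32.
Solving simultaneously gives x_1 = 11/3, x_2 = 5.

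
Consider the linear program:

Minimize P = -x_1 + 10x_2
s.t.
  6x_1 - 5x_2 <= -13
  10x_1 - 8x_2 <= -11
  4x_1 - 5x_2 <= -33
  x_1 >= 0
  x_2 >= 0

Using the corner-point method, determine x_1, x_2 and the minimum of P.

Feasible corners and P = -x_1 + 10x_2:
  (49/2, 32) → P = 591/2
  (10, 73/5) → P = 136
  (0, 33/5) → P = 66
The feasible region is unbounded (it extends along (0, 1), (4, 5)), but P strictly increases along every unbounded feasible direction, so there is no improving ray and the minimum is attained at a vertex.

The binding constraints are 4x_1 - 5x_2 = -33 and x_1 = 0.
Solving simultaneously gives x_1 = 0, x_2 = 33/5.

x_1 = 0, x_2 = 33/5, minimum P = 66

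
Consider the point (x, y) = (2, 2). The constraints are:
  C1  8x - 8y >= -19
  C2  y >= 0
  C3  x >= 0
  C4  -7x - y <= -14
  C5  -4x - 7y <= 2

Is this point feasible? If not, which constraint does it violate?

feasible

C1: 0 ≥ -19 ✓
C2: 2 ≥ 0 ✓
C3: 2 ≥ 0 ✓
C4: -16 ≤ -14 ✓
C5: -22 ≤ 2 ✓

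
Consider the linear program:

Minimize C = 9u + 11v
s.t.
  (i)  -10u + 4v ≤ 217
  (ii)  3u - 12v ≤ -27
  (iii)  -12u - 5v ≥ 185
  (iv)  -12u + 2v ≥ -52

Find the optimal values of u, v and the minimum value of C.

u = -208/9, v = -127/36, minimum C = -8885/36

Extreme points and C = 9u + 11v:
  (-208/9, -127/36) → C = -8885/36
  (-1825/98, 377/49) → C = -8131/98
  (-785/53, -77/53) → C = -7912/53

The optimum lies where -10u + 4v = 217 and 3u - 12v = -27.
Solving simultaneously gives u = -208/9, v = -127/36.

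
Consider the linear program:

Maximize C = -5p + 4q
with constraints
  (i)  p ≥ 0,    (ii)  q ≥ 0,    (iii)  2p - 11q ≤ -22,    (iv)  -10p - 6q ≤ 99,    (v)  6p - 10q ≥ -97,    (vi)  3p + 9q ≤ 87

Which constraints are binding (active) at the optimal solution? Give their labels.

(i) and (vi)

Extreme points and C = -5p + 4q:
  (0, 2) → C = 8
  (0, 29/3) → C = 116/3
  (253/17, 80/17) → C = -945/17

The maximum is at (0, 29/3). Substituting into each constraint, equality holds for (i) and (vi); the remaining constraints have slack.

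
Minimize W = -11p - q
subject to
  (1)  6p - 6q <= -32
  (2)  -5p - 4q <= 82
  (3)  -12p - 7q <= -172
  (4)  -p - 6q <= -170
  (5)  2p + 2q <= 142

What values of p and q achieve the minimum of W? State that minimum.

p = 197/6, q = 229/6, minimum W = -1198/3

The optimum lies where 6p - 6q = -32 and 2p + 2q = 142.
Solving simultaneously gives p = 197/6, q = 229/6.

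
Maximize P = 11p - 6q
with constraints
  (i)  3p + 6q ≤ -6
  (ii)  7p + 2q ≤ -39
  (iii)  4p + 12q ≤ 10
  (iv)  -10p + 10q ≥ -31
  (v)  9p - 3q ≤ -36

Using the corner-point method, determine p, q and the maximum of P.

p = -151/20, q = -213/20, maximum P = -383/20

Extreme points and P = 11p - 6q:
  (-37/6, 25/12) → P = -241/3
  (-11, 9/2) → P = -148
  (-63/13, -33/13) → P = -495/13
  (-151/20, -213/20) → P = -383/20
The feasible region is unbounded (it extends along (-3, 1), (-1, -1)), but P strictly decreases along every unbounded feasible direction, so there is no improving ray and the maximum is attained at a vertex.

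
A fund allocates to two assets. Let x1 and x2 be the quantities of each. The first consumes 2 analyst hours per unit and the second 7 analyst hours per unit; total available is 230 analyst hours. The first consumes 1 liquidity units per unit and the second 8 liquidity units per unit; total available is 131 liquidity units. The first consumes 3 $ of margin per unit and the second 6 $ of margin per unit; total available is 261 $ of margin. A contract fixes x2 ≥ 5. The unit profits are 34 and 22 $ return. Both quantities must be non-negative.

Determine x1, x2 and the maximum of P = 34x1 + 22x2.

Feasible corners and P = 34x1 + 22x2:
  (0, 131/8) → P = 1441/4
  (0, 5) → P = 110
  (217/3, 22/3) → P = 7862/3
  (77, 5) → P = 2728

The binding constraints are 3x1 + 6x2 = 261 and x2 = 5.
Solving simultaneously gives x1 = 77, x2 = 5.

x1 = 77, x2 = 5, maximum P = 2728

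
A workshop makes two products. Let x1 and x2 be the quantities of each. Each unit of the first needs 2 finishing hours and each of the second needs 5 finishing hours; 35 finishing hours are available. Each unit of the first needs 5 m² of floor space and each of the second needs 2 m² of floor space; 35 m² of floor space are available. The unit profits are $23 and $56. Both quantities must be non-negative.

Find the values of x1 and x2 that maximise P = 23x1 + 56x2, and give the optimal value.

Feasible corners and P = 23x1 + 56x2:
  (0, 0) → P = 0
  (0, 7) → P = 392
  (7, 0) → P = 161
  (5, 5) → P = 395

The binding constraints are 2x1 + 5x2 = 35 and 5x1 + 2x2 = 35.
Solving simultaneously gives x1 = 5, x2 = 5.

x1 = 5, x2 = 5, maximum P = 395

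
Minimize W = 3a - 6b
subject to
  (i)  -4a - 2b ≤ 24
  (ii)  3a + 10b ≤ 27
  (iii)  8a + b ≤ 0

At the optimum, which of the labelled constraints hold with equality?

Corner points and W = 3a - 6b:
  (-147/17, 90/17) → W = -981/17
  (2, -16) → W = 102
  (-27/77, 216/77) → W = -1377/77

The minimum is at (-147/17, 90/17). Substituting into each constraint, equality holds for (i) and (ii); the remaining constraints have slack.

(i) and (ii)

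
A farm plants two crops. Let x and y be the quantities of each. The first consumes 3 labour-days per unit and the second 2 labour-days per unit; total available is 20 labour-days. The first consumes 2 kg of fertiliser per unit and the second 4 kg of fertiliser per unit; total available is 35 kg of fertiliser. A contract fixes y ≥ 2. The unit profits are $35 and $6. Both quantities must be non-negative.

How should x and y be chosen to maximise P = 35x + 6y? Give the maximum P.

x = 16/3, y = 2, maximum P = 596/3

Feasible corners and P = 35x + 6y:
  (0, 35/4) → P = 105/2
  (0, 2) → P = 12
  (5/4, 65/8) → P = 185/2
  (16/3, 2) → P = 596/3

At the optimal vertex, 3x + 2y = 20 and y = 2.
Solving simultaneously gives x = 16/3, y = 2.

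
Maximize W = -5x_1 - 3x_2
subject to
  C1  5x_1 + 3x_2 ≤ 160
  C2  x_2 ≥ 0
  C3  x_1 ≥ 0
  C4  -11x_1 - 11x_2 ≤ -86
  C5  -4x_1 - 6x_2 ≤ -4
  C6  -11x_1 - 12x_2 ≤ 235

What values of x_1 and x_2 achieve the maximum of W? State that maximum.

x_1 = 0, x_2 = 86/11, maximum W = -258/11

Feasible corners and W = -5x_1 - 3x_2:
  (32, 0) → W = -160
  (0, 160/3) → W = -160
  (86/11, 0) → W = -430/11
  (0, 86/11) → W = -258/11

The optimum lies where x_1 = 0 and -11x_1 - 11x_2 = -86.
Solving simultaneously gives x_1 = 0, x_2 = 86/11.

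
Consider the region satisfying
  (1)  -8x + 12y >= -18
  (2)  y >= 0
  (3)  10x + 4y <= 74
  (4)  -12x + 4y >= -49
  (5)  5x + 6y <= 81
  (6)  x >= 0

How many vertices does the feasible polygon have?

6

Intersecting each pair of boundary lines and keeping only the points that satisfy every inequality leaves:
  (9/4, 0)
  (129/28, 11/7)
  (0, 0)
  (123/22, 199/44)
  (3, 11)
  (0, 27/2)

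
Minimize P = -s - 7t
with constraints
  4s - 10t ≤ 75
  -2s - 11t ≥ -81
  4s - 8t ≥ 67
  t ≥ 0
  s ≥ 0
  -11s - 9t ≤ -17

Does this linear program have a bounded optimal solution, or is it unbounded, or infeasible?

Extreme points and P = -s - 7t:
  (1635/64, 87/32) → P = -2853/64
  (75/4, 0) → P = -75/4
  (277/12, 19/6) → P = -181/4
  (67/4, 0) → P = -67/4
The feasible region has finitely many vertices and no improving ray; the minimum is -181/4 at (277/12, 19/6).

bounded optimum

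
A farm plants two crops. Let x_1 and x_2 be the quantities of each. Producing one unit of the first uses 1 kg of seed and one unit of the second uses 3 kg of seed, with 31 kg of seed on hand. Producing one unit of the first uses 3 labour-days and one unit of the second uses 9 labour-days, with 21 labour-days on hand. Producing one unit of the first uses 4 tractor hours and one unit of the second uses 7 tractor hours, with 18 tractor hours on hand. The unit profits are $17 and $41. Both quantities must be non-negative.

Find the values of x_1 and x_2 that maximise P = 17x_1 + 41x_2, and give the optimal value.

x_1 = 1, x_2 = 2, maximum P = 99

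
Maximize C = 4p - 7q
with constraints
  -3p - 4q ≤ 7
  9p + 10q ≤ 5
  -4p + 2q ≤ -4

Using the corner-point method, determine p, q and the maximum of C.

p = 15, q = -13, maximum C = 151

Corner points and C = 4p - 7q:
  (15, -13) → C = 151
  (1/11, -20/11) → C = 144/11
  (25/29, -8/29) → C = 156/29

The binding constraints are -3p - 4q = 7 and 9p + 10q = 5.
Solving simultaneously gives p = 15, q = -13.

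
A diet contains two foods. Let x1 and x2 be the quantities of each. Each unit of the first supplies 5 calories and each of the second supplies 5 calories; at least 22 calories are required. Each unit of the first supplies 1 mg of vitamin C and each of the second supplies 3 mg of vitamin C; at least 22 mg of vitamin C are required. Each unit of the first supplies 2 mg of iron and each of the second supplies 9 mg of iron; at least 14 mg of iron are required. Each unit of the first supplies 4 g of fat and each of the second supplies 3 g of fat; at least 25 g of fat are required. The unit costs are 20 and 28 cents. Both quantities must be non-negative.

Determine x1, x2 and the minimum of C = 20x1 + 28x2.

Extreme points and C = 20x1 + 28x2:
  (0, 25/3) → C = 700/3
  (22, 0) → C = 440
  (1, 7) → C = 216
The feasible region is unbounded (it extends along (0, 1), (1, 0)), but C strictly increases along every unbounded feasible direction, so there is no improving ray and the minimum is attained at a vertex.

The optimum lies where x1 + 3x2 = 22 and 4x1 + 3x2 = 25.
Solving simultaneously gives x1 = 1, x2 = 7.

x1 = 1, x2 = 7, minimum C = 216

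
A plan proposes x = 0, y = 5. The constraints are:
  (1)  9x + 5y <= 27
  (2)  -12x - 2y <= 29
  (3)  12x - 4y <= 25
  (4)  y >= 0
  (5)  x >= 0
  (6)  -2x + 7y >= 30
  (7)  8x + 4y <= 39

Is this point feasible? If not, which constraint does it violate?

feasible

(1): 25 ≤ 27 ✓
(2): -10 ≤ 29 ✓
(3): -20 ≤ 25 ✓
(4): 5 ≥ 0 ✓
(5): 0 ≥ 0 ✓
(6): 35 ≥ 30 ✓
(7): 20 ≤ 39 ✓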